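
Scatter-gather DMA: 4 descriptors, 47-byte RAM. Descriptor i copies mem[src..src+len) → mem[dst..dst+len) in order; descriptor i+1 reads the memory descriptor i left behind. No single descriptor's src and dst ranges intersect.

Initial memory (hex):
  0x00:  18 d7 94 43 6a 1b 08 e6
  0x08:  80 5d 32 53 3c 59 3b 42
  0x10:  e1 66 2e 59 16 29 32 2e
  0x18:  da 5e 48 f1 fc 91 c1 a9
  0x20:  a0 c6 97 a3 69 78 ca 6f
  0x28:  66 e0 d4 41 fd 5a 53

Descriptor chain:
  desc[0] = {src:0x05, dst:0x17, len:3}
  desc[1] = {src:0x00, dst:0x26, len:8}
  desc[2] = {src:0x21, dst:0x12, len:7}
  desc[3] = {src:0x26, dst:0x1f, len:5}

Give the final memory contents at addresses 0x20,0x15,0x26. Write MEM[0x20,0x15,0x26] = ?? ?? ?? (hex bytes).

MEM[0x20,0x15,0x26] = d7 69 18

D0: mem[0x17..0x19] <- [1b 08 e6]
D1: mem[0x26..0x2d] <- [18 d7 94 43 6a 1b 08 e6]
D2: mem[0x12..0x18] <- [c6 97 a3 69 78 18 d7]
D3: mem[0x1f..0x23] <- [18 d7 94 43 6a]
query mem[0x20]=0xd7, mem[0x15]=0x69, mem[0x26]=0x18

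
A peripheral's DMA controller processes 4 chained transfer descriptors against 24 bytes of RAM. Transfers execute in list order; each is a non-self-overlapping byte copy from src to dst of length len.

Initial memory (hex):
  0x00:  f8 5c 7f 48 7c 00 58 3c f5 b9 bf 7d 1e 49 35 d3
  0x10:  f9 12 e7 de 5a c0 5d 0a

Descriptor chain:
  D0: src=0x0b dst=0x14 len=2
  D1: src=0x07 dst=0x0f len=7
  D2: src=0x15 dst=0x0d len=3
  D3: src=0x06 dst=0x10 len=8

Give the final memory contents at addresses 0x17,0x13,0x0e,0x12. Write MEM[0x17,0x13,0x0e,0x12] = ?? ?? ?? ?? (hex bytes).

MEM[0x17,0x13,0x0e,0x12] = 49 b9 5d f5

[0] 0x0b->0x14 len=2 : 7d 1e
[1] 0x07->0x0f len=7 : 3c f5 b9 bf 7d 1e 49
[2] 0x15->0x0d len=3 : 49 5d 0a
[3] 0x06->0x10 len=8 : 58 3c f5 b9 bf 7d 1e 49
query mem[0x17]=0x49, mem[0x13]=0xb9, mem[0x0e]=0x5d, mem[0x12]=0xf5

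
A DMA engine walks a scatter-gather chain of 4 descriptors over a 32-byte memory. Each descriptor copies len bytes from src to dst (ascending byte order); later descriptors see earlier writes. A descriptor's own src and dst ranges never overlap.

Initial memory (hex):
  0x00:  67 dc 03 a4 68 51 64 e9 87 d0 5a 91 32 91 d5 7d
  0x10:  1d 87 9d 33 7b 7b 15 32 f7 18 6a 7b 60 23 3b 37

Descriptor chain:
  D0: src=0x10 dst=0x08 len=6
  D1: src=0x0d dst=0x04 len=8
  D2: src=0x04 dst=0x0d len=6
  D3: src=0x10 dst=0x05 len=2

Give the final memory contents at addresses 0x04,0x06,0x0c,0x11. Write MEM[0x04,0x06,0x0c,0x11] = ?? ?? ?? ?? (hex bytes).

MEM[0x04,0x06,0x0c,0x11] = 7b 87 7b 87

D0: mem[0x08..0x0d] <- [1d 87 9d 33 7b 7b]
D1: mem[0x04..0x0b] <- [7b d5 7d 1d 87 9d 33 7b]
D2: mem[0x0d..0x12] <- [7b d5 7d 1d 87 9d]
D3: mem[0x05..0x06] <- [1d 87]
query mem[0x04]=0x7b, mem[0x06]=0x87, mem[0x0c]=0x7b, mem[0x11]=0x87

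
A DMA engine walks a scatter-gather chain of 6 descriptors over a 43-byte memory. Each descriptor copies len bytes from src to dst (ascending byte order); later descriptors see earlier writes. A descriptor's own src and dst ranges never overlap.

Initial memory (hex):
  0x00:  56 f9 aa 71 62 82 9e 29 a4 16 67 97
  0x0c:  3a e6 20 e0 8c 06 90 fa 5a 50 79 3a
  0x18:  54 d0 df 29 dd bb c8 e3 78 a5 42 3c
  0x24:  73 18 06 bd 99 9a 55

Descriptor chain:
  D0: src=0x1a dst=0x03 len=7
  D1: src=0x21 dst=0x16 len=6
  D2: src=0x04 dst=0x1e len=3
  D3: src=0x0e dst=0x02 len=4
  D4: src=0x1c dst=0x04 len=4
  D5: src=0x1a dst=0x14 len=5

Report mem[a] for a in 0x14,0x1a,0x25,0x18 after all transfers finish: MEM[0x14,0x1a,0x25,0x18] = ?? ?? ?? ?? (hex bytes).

MEM[0x14,0x1a,0x25,0x18] = 18 18 18 29

[0] 0x1a->0x03 len=7 : df 29 dd bb c8 e3 78
[1] 0x21->0x16 len=6 : a5 42 3c 73 18 06
[2] 0x04->0x1e len=3 : 29 dd bb
[3] 0x0e->0x02 len=4 : 20 e0 8c 06
[4] 0x1c->0x04 len=4 : dd bb 29 dd
[5] 0x1a->0x14 len=5 : 18 06 dd bb 29
query mem[0x14]=0x18, mem[0x1a]=0x18, mem[0x25]=0x18, mem[0x18]=0x29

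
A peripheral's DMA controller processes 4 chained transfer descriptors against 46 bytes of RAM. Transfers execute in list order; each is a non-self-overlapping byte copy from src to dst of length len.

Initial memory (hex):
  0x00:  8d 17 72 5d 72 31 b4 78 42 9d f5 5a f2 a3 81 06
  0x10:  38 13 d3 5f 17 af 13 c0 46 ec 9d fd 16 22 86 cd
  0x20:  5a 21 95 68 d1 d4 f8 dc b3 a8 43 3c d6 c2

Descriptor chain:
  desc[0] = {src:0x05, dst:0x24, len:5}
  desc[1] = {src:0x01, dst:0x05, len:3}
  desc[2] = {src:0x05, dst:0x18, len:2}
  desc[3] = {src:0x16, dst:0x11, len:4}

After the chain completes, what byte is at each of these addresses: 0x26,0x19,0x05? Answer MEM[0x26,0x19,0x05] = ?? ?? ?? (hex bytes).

#0 dst[0x24+5] := {0x31,0xb4,0x78,0x42,0x9d}
#1 dst[0x05+3] := {0x17,0x72,0x5d}
#2 dst[0x18+2] := {0x17,0x72}
#3 dst[0x11+4] := {0x13,0xc0,0x17,0x72}
query mem[0x26]=0x78, mem[0x19]=0x72, mem[0x05]=0x17

MEM[0x26,0x19,0x05] = 78 72 17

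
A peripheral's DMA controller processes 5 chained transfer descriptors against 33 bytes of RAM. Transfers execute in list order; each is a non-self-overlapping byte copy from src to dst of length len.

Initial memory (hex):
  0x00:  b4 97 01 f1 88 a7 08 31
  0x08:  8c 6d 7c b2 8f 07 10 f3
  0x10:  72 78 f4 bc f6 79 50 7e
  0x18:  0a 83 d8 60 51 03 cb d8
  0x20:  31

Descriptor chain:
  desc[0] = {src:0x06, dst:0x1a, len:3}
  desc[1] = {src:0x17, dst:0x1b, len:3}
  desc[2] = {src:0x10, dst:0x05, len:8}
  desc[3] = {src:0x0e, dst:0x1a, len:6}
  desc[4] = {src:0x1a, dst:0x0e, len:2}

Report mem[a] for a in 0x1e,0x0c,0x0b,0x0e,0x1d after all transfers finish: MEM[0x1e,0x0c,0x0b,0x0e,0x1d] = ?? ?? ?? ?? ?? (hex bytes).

D0: mem[0x1a..0x1c] <- [08 31 8c]
D1: mem[0x1b..0x1d] <- [7e 0a 83]
D2: mem[0x05..0x0c] <- [72 78 f4 bc f6 79 50 7e]
D3: mem[0x1a..0x1f] <- [10 f3 72 78 f4 bc]
D4: mem[0x0e..0x0f] <- [10 f3]
query mem[0x1e]=0xf4, mem[0x0c]=0x7e, mem[0x0b]=0x50, mem[0x0e]=0x10, mem[0x1d]=0x78

MEM[0x1e,0x0c,0x0b,0x0e,0x1d] = f4 7e 50 10 78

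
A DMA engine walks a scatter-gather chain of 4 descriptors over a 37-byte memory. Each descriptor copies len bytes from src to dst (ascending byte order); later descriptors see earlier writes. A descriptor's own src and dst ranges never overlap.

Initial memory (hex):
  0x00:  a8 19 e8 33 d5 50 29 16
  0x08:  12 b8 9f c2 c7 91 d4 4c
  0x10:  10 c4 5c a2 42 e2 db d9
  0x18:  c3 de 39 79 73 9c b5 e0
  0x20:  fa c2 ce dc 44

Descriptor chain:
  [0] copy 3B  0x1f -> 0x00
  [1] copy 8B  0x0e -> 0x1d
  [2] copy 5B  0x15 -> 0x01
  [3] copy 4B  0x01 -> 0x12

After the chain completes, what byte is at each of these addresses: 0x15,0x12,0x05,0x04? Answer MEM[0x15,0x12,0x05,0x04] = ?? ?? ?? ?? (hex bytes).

MEM[0x15,0x12,0x05,0x04] = c3 e2 de c3

  after D0: wrote 3B at 0x00 = e0fac2
  after D1: wrote 8B at 0x1d = d44c10c45ca242e2
  after D2: wrote 5B at 0x01 = e2dbd9c3de
  after D3: wrote 4B at 0x12 = e2dbd9c3
query mem[0x15]=0xc3, mem[0x12]=0xe2, mem[0x05]=0xde, mem[0x04]=0xc3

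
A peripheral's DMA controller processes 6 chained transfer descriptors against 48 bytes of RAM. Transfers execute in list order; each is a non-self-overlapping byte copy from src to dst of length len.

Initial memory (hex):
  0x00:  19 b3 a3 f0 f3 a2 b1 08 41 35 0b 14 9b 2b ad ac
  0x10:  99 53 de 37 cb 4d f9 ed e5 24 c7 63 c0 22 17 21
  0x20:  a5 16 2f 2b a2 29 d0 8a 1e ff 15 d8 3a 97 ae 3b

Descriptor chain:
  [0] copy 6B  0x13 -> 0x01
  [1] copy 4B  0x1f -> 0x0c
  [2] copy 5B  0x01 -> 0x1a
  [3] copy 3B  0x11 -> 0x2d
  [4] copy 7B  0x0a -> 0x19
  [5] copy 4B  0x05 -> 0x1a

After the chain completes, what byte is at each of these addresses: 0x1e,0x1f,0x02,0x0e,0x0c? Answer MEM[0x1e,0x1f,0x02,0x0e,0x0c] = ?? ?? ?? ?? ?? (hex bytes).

MEM[0x1e,0x1f,0x02,0x0e,0x0c] = 2f 99 cb 16 21

D0: mem[0x01..0x06] <- [37 cb 4d f9 ed e5]
D1: mem[0x0c..0x0f] <- [21 a5 16 2f]
D2: mem[0x1a..0x1e] <- [37 cb 4d f9 ed]
D3: mem[0x2d..0x2f] <- [53 de 37]
D4: mem[0x19..0x1f] <- [0b 14 21 a5 16 2f 99]
D5: mem[0x1a..0x1d] <- [ed e5 08 41]
query mem[0x1e]=0x2f, mem[0x1f]=0x99, mem[0x02]=0xcb, mem[0x0e]=0x16, mem[0x0c]=0x21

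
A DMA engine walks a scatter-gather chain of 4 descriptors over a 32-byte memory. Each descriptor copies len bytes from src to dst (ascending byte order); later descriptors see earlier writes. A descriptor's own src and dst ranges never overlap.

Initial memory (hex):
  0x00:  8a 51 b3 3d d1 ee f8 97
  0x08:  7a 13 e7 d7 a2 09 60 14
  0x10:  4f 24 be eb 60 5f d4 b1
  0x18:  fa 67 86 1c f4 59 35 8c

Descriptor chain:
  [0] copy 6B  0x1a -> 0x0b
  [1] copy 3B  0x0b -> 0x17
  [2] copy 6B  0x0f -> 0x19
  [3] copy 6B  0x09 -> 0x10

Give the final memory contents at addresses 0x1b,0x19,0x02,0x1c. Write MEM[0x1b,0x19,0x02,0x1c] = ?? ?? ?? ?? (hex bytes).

[0] 0x1a->0x0b len=6 : 86 1c f4 59 35 8c
[1] 0x0b->0x17 len=3 : 86 1c f4
[2] 0x0f->0x19 len=6 : 35 8c 24 be eb 60
[3] 0x09->0x10 len=6 : 13 e7 86 1c f4 59
query mem[0x1b]=0x24, mem[0x19]=0x35, mem[0x02]=0xb3, mem[0x1c]=0xbe

MEM[0x1b,0x19,0x02,0x1c] = 24 35 b3 be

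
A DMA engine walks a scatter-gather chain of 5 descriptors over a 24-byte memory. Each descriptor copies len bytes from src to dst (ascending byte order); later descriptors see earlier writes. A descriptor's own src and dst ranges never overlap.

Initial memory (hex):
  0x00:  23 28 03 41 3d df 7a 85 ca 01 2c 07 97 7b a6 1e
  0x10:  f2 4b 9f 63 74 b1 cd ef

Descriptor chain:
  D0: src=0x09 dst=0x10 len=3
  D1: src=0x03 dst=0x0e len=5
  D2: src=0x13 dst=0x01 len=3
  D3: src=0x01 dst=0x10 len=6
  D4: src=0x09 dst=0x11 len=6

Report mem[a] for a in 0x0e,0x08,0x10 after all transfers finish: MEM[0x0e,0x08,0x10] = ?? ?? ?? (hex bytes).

MEM[0x0e,0x08,0x10] = 41 ca 63

D0: mem[0x10..0x12] <- [01 2c 07]
D1: mem[0x0e..0x12] <- [41 3d df 7a 85]
D2: mem[0x01..0x03] <- [63 74 b1]
D3: mem[0x10..0x15] <- [63 74 b1 3d df 7a]
D4: mem[0x11..0x16] <- [01 2c 07 97 7b 41]
query mem[0x0e]=0x41, mem[0x08]=0xca, mem[0x10]=0x63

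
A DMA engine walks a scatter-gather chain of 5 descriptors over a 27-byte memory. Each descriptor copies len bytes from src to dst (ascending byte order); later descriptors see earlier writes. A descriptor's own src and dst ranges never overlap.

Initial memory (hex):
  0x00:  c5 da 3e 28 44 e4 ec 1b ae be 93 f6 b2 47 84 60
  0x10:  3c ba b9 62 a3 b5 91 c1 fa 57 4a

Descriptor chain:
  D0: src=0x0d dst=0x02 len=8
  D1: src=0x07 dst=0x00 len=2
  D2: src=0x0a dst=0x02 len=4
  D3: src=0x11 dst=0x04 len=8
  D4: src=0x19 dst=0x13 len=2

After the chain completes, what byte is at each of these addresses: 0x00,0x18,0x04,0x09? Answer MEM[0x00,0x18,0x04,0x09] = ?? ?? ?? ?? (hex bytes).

[0] 0x0d->0x02 len=8 : 47 84 60 3c ba b9 62 a3
[1] 0x07->0x00 len=2 : b9 62
[2] 0x0a->0x02 len=4 : 93 f6 b2 47
[3] 0x11->0x04 len=8 : ba b9 62 a3 b5 91 c1 fa
[4] 0x19->0x13 len=2 : 57 4a
query mem[0x00]=0xb9, mem[0x18]=0xfa, mem[0x04]=0xba, mem[0x09]=0x91

MEM[0x00,0x18,0x04,0x09] = b9 fa ba 91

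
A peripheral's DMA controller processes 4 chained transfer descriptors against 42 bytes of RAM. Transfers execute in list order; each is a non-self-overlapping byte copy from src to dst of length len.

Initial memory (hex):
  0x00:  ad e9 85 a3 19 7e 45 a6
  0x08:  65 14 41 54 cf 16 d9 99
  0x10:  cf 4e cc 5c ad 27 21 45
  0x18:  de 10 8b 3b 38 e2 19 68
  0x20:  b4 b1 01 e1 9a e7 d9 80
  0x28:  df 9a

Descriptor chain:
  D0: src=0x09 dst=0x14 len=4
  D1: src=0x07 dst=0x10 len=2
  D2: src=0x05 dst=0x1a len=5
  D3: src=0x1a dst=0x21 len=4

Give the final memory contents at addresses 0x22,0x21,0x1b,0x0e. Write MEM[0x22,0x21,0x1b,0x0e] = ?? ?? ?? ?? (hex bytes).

#0 dst[0x14+4] := {0x14,0x41,0x54,0xcf}
#1 dst[0x10+2] := {0xa6,0x65}
#2 dst[0x1a+5] := {0x7e,0x45,0xa6,0x65,0x14}
#3 dst[0x21+4] := {0x7e,0x45,0xa6,0x65}
query mem[0x22]=0x45, mem[0x21]=0x7e, mem[0x1b]=0x45, mem[0x0e]=0xd9

MEM[0x22,0x21,0x1b,0x0e] = 45 7e 45 d9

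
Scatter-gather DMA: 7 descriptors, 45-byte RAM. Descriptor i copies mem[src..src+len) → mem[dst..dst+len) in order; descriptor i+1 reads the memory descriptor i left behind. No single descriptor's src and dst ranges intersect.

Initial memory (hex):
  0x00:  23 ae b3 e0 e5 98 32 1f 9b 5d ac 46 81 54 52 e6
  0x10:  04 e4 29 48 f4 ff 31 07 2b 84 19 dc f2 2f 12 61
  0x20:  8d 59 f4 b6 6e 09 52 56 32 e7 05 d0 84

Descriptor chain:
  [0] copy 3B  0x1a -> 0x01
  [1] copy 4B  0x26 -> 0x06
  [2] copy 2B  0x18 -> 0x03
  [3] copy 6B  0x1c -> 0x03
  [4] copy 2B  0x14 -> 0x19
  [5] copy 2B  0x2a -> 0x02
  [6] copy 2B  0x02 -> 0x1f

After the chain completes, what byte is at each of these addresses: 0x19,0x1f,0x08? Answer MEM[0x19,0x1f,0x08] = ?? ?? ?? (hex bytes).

MEM[0x19,0x1f,0x08] = f4 05 59

D0: mem[0x01..0x03] <- [19 dc f2]
D1: mem[0x06..0x09] <- [52 56 32 e7]
D2: mem[0x03..0x04] <- [2b 84]
D3: mem[0x03..0x08] <- [f2 2f 12 61 8d 59]
D4: mem[0x19..0x1a] <- [f4 ff]
D5: mem[0x02..0x03] <- [05 d0]
D6: mem[0x1f..0x20] <- [05 d0]
query mem[0x19]=0xf4, mem[0x1f]=0x05, mem[0x08]=0x59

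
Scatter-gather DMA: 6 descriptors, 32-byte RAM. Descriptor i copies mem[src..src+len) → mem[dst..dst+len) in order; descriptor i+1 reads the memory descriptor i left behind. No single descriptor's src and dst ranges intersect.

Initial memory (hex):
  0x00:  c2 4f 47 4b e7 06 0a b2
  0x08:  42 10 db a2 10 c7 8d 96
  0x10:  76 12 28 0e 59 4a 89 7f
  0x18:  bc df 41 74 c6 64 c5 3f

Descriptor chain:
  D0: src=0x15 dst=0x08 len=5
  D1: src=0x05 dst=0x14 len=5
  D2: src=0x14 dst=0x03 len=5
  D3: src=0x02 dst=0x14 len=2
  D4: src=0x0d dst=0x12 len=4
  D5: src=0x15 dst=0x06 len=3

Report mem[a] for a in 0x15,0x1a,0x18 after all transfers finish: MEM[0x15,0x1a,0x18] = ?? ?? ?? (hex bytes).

#0 dst[0x08+5] := {0x4a,0x89,0x7f,0xbc,0xdf}
#1 dst[0x14+5] := {0x06,0x0a,0xb2,0x4a,0x89}
#2 dst[0x03+5] := {0x06,0x0a,0xb2,0x4a,0x89}
#3 dst[0x14+2] := {0x47,0x06}
#4 dst[0x12+4] := {0xc7,0x8d,0x96,0x76}
#5 dst[0x06+3] := {0x76,0xb2,0x4a}
query mem[0x15]=0x76, mem[0x1a]=0x41, mem[0x18]=0x89

MEM[0x15,0x1a,0x18] = 76 41 89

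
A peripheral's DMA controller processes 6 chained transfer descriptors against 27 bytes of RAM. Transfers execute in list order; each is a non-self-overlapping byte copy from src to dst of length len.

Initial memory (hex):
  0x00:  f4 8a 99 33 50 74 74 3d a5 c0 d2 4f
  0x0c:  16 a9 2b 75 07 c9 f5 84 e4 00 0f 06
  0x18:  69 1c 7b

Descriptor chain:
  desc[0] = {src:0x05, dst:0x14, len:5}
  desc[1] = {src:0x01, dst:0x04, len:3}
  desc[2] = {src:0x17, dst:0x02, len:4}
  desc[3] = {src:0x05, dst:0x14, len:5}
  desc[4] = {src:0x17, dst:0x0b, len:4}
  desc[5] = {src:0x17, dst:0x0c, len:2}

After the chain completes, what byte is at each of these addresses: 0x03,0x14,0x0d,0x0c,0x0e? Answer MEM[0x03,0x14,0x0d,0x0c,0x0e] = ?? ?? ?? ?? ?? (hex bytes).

#0 dst[0x14+5] := {0x74,0x74,0x3d,0xa5,0xc0}
#1 dst[0x04+3] := {0x8a,0x99,0x33}
#2 dst[0x02+4] := {0xa5,0xc0,0x1c,0x7b}
#3 dst[0x14+5] := {0x7b,0x33,0x3d,0xa5,0xc0}
#4 dst[0x0b+4] := {0xa5,0xc0,0x1c,0x7b}
#5 dst[0x0c+2] := {0xa5,0xc0}
query mem[0x03]=0xc0, mem[0x14]=0x7b, mem[0x0d]=0xc0, mem[0x0c]=0xa5, mem[0x0e]=0x7b

MEM[0x03,0x14,0x0d,0x0c,0x0e] = c0 7b c0 a5 7b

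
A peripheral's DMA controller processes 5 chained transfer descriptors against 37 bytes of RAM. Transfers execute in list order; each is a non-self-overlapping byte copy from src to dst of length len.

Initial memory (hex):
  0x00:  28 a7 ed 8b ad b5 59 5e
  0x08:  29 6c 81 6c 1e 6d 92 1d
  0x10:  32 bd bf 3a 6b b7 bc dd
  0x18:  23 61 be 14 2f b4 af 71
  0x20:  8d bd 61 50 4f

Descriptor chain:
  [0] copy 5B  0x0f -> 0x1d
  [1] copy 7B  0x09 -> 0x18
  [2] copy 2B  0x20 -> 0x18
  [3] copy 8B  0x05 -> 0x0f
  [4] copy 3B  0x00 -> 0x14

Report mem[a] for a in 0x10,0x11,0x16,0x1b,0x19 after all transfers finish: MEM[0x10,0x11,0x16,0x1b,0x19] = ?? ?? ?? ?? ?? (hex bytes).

D0: mem[0x1d..0x21] <- [1d 32 bd bf 3a]
D1: mem[0x18..0x1e] <- [6c 81 6c 1e 6d 92 1d]
D2: mem[0x18..0x19] <- [bf 3a]
D3: mem[0x0f..0x16] <- [b5 59 5e 29 6c 81 6c 1e]
D4: mem[0x14..0x16] <- [28 a7 ed]
query mem[0x10]=0x59, mem[0x11]=0x5e, mem[0x16]=0xed, mem[0x1b]=0x1e, mem[0x19]=0x3a

MEM[0x10,0x11,0x16,0x1b,0x19] = 59 5e ed 1e 3a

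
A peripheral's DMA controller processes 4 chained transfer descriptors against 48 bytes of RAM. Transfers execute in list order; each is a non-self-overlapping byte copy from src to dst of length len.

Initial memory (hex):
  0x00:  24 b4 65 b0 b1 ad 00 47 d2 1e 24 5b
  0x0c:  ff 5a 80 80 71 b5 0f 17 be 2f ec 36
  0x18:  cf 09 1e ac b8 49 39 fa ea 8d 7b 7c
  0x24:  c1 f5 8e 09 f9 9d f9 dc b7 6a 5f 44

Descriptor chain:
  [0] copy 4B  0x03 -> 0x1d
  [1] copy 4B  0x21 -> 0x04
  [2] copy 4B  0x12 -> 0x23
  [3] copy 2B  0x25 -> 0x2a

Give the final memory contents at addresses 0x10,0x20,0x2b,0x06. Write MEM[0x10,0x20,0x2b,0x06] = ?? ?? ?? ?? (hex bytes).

MEM[0x10,0x20,0x2b,0x06] = 71 00 2f 7c

[0] 0x03->0x1d len=4 : b0 b1 ad 00
[1] 0x21->0x04 len=4 : 8d 7b 7c c1
[2] 0x12->0x23 len=4 : 0f 17 be 2f
[3] 0x25->0x2a len=2 : be 2f
query mem[0x10]=0x71, mem[0x20]=0x00, mem[0x2b]=0x2f, mem[0x06]=0x7c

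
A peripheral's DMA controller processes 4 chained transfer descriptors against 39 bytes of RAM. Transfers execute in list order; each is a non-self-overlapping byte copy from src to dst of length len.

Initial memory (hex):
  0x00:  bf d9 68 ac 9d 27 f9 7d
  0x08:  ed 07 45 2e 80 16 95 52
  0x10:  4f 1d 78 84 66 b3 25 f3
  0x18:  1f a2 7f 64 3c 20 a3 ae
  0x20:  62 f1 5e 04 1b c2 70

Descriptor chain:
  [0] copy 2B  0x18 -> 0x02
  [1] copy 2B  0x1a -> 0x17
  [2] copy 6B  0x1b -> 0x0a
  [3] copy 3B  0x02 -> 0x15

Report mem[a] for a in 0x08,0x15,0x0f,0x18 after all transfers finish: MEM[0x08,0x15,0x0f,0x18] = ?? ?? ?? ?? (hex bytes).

MEM[0x08,0x15,0x0f,0x18] = ed 1f 62 64

#0 dst[0x02+2] := {0x1f,0xa2}
#1 dst[0x17+2] := {0x7f,0x64}
#2 dst[0x0a+6] := {0x64,0x3c,0x20,0xa3,0xae,0x62}
#3 dst[0x15+3] := {0x1f,0xa2,0x9d}
query mem[0x08]=0xed, mem[0x15]=0x1f, mem[0x0f]=0x62, mem[0x18]=0x64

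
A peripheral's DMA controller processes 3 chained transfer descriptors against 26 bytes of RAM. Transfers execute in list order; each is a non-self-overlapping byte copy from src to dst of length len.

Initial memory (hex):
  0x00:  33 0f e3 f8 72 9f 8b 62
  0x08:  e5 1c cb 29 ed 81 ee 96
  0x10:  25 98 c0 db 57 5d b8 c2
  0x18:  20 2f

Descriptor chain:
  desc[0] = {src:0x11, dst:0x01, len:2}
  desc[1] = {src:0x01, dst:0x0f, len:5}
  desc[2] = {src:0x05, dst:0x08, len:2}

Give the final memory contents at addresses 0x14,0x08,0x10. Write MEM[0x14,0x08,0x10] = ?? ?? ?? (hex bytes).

  after D0: wrote 2B at 0x01 = 98c0
  after D1: wrote 5B at 0x0f = 98c0f8729f
  after D2: wrote 2B at 0x08 = 9f8b
query mem[0x14]=0x57, mem[0x08]=0x9f, mem[0x10]=0xc0

MEM[0x14,0x08,0x10] = 57 9f c0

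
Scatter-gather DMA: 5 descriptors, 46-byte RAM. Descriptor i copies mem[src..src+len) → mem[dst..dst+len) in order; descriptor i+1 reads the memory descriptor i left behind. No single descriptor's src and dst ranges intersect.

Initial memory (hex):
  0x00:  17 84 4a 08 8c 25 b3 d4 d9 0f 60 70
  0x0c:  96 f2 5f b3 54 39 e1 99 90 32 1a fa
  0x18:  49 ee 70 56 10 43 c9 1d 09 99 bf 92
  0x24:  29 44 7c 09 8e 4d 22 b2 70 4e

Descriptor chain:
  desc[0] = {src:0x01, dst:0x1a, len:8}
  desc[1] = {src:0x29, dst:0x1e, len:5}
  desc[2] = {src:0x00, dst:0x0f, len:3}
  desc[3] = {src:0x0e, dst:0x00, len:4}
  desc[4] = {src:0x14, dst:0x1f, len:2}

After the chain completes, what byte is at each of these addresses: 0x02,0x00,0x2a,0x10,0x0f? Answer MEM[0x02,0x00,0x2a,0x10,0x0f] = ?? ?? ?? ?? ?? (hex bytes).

D0: mem[0x1a..0x21] <- [84 4a 08 8c 25 b3 d4 d9]
D1: mem[0x1e..0x22] <- [4d 22 b2 70 4e]
D2: mem[0x0f..0x11] <- [17 84 4a]
D3: mem[0x00..0x03] <- [5f 17 84 4a]
D4: mem[0x1f..0x20] <- [90 32]
query mem[0x02]=0x84, mem[0x00]=0x5f, mem[0x2a]=0x22, mem[0x10]=0x84, mem[0x0f]=0x17

MEM[0x02,0x00,0x2a,0x10,0x0f] = 84 5f 22 84 17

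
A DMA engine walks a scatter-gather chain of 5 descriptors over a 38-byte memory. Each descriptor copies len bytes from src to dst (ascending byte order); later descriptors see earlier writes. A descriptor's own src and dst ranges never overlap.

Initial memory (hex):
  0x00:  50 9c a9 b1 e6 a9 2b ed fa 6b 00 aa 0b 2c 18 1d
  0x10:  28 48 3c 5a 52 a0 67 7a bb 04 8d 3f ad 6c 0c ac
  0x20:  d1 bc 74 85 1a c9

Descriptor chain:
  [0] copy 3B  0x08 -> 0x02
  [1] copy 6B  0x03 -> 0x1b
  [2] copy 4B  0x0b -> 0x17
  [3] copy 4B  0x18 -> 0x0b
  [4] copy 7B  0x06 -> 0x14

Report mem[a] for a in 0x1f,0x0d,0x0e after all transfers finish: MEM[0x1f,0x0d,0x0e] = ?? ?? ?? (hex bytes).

#0 dst[0x02+3] := {0xfa,0x6b,0x00}
#1 dst[0x1b+6] := {0x6b,0x00,0xa9,0x2b,0xed,0xfa}
#2 dst[0x17+4] := {0xaa,0x0b,0x2c,0x18}
#3 dst[0x0b+4] := {0x0b,0x2c,0x18,0x6b}
#4 dst[0x14+7] := {0x2b,0xed,0xfa,0x6b,0x00,0x0b,0x2c}
query mem[0x1f]=0xed, mem[0x0d]=0x18, mem[0x0e]=0x6b

MEM[0x1f,0x0d,0x0e] = ed 18 6b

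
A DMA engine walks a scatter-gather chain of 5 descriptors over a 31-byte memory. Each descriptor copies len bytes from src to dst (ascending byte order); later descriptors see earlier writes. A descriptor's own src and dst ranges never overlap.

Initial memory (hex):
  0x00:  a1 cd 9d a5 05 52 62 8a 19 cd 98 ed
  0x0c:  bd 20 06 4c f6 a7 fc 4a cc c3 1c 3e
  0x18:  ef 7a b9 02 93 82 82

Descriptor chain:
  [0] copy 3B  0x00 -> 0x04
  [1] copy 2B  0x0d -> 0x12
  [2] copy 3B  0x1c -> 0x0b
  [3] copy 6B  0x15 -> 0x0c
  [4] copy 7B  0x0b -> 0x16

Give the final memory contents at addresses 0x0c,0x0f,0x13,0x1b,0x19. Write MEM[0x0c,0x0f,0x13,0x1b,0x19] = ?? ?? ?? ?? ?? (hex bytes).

MEM[0x0c,0x0f,0x13,0x1b,0x19] = c3 ef 06 7a 3e

D0: mem[0x04..0x06] <- [a1 cd 9d]
D1: mem[0x12..0x13] <- [20 06]
D2: mem[0x0b..0x0d] <- [93 82 82]
D3: mem[0x0c..0x11] <- [c3 1c 3e ef 7a b9]
D4: mem[0x16..0x1c] <- [93 c3 1c 3e ef 7a b9]
query mem[0x0c]=0xc3, mem[0x0f]=0xef, mem[0x13]=0x06, mem[0x1b]=0x7a, mem[0x19]=0x3e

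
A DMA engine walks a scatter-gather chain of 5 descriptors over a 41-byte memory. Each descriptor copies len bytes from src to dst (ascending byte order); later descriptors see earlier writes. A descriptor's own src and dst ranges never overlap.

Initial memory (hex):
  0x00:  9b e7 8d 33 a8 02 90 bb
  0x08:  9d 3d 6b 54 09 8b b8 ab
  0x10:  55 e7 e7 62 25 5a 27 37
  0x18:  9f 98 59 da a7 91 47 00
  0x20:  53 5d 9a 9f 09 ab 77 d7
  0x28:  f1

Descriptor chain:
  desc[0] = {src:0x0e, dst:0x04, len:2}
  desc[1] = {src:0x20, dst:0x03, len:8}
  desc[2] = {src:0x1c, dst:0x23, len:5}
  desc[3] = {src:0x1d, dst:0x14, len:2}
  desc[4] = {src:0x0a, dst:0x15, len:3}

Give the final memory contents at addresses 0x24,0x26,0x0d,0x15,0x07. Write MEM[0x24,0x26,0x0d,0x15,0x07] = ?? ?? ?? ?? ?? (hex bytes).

MEM[0x24,0x26,0x0d,0x15,0x07] = 91 00 8b d7 09

[0] 0x0e->0x04 len=2 : b8 ab
[1] 0x20->0x03 len=8 : 53 5d 9a 9f 09 ab 77 d7
[2] 0x1c->0x23 len=5 : a7 91 47 00 53
[3] 0x1d->0x14 len=2 : 91 47
[4] 0x0a->0x15 len=3 : d7 54 09
query mem[0x24]=0x91, mem[0x26]=0x00, mem[0x0d]=0x8b, mem[0x15]=0xd7, mem[0x07]=0x09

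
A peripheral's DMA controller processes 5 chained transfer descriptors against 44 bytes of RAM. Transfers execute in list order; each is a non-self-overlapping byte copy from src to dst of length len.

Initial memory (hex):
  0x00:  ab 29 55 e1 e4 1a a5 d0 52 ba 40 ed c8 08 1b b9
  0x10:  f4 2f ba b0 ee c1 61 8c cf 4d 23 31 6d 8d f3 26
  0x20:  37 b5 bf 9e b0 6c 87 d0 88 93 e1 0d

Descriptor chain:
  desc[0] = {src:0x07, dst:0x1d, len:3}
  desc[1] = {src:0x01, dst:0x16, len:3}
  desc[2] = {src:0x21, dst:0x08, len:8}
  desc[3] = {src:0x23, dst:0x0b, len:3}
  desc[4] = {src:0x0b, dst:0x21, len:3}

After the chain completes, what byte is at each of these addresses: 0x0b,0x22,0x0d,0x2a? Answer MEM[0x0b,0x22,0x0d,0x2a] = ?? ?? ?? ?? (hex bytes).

MEM[0x0b,0x22,0x0d,0x2a] = 9e b0 6c e1

[0] 0x07->0x1d len=3 : d0 52 ba
[1] 0x01->0x16 len=3 : 29 55 e1
[2] 0x21->0x08 len=8 : b5 bf 9e b0 6c 87 d0 88
[3] 0x23->0x0b len=3 : 9e b0 6c
[4] 0x0b->0x21 len=3 : 9e b0 6c
query mem[0x0b]=0x9e, mem[0x22]=0xb0, mem[0x0d]=0x6c, mem[0x2a]=0xe1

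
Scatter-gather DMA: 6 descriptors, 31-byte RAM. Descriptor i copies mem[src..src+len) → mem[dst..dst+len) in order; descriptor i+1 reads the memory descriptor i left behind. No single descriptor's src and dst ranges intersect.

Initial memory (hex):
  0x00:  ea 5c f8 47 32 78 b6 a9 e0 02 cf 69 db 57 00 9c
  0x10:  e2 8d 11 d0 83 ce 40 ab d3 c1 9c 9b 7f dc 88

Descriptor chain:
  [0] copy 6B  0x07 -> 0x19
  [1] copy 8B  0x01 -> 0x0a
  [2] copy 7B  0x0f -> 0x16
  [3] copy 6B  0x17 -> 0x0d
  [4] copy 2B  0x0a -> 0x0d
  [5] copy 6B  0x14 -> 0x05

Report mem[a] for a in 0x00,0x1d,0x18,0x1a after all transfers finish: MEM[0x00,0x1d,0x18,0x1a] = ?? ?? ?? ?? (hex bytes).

#0 dst[0x19+6] := {0xa9,0xe0,0x02,0xcf,0x69,0xdb}
#1 dst[0x0a+8] := {0x5c,0xf8,0x47,0x32,0x78,0xb6,0xa9,0xe0}
#2 dst[0x16+7] := {0xb6,0xa9,0xe0,0x11,0xd0,0x83,0xce}
#3 dst[0x0d+6] := {0xa9,0xe0,0x11,0xd0,0x83,0xce}
#4 dst[0x0d+2] := {0x5c,0xf8}
#5 dst[0x05+6] := {0x83,0xce,0xb6,0xa9,0xe0,0x11}
query mem[0x00]=0xea, mem[0x1d]=0x69, mem[0x18]=0xe0, mem[0x1a]=0xd0

MEM[0x00,0x1d,0x18,0x1a] = ea 69 e0 d0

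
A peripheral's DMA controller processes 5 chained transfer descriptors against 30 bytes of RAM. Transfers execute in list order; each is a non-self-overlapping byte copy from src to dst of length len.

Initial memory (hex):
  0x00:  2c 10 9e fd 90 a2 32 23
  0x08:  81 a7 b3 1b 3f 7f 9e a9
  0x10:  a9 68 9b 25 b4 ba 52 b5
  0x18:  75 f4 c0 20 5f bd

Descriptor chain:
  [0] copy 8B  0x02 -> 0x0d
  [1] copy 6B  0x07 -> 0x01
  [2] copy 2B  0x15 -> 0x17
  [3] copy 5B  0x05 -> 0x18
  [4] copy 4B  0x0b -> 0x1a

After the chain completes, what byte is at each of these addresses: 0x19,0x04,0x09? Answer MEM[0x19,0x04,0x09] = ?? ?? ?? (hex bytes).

MEM[0x19,0x04,0x09] = 3f b3 a7

#0 dst[0x0d+8] := {0x9e,0xfd,0x90,0xa2,0x32,0x23,0x81,0xa7}
#1 dst[0x01+6] := {0x23,0x81,0xa7,0xb3,0x1b,0x3f}
#2 dst[0x17+2] := {0xba,0x52}
#3 dst[0x18+5] := {0x1b,0x3f,0x23,0x81,0xa7}
#4 dst[0x1a+4] := {0x1b,0x3f,0x9e,0xfd}
query mem[0x19]=0x3f, mem[0x04]=0xb3, mem[0x09]=0xa7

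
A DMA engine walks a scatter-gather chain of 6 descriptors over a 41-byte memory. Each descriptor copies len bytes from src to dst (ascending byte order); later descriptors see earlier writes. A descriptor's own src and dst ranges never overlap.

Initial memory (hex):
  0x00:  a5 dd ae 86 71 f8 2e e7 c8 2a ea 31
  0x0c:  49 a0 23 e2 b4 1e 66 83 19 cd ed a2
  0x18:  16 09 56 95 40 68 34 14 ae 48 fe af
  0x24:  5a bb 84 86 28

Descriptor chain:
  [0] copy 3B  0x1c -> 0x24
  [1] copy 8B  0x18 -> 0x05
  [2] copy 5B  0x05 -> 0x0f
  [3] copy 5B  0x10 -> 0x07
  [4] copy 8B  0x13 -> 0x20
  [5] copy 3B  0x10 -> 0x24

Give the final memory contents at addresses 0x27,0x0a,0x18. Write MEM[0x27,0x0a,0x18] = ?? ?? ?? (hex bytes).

D0: mem[0x24..0x26] <- [40 68 34]
D1: mem[0x05..0x0c] <- [16 09 56 95 40 68 34 14]
D2: mem[0x0f..0x13] <- [16 09 56 95 40]
D3: mem[0x07..0x0b] <- [09 56 95 40 19]
D4: mem[0x20..0x27] <- [40 19 cd ed a2 16 09 56]
D5: mem[0x24..0x26] <- [09 56 95]
query mem[0x27]=0x56, mem[0x0a]=0x40, mem[0x18]=0x16

MEM[0x27,0x0a,0x18] = 56 40 16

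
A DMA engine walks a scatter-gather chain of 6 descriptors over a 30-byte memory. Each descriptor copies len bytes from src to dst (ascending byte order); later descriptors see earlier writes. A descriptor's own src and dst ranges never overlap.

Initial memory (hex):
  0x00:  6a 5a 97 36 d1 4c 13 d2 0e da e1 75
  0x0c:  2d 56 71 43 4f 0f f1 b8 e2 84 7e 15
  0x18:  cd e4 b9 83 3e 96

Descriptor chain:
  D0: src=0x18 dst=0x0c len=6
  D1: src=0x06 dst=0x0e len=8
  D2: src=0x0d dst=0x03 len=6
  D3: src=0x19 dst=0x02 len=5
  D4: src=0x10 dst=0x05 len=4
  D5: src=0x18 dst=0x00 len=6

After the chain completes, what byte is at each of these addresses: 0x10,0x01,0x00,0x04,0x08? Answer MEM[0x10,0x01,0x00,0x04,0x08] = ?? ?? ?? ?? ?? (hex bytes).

MEM[0x10,0x01,0x00,0x04,0x08] = 0e e4 cd 3e 75

#0 dst[0x0c+6] := {0xcd,0xe4,0xb9,0x83,0x3e,0x96}
#1 dst[0x0e+8] := {0x13,0xd2,0x0e,0xda,0xe1,0x75,0xcd,0xe4}
#2 dst[0x03+6] := {0xe4,0x13,0xd2,0x0e,0xda,0xe1}
#3 dst[0x02+5] := {0xe4,0xb9,0x83,0x3e,0x96}
#4 dst[0x05+4] := {0x0e,0xda,0xe1,0x75}
#5 dst[0x00+6] := {0xcd,0xe4,0xb9,0x83,0x3e,0x96}
query mem[0x10]=0x0e, mem[0x01]=0xe4, mem[0x00]=0xcd, mem[0x04]=0x3e, mem[0x08]=0x75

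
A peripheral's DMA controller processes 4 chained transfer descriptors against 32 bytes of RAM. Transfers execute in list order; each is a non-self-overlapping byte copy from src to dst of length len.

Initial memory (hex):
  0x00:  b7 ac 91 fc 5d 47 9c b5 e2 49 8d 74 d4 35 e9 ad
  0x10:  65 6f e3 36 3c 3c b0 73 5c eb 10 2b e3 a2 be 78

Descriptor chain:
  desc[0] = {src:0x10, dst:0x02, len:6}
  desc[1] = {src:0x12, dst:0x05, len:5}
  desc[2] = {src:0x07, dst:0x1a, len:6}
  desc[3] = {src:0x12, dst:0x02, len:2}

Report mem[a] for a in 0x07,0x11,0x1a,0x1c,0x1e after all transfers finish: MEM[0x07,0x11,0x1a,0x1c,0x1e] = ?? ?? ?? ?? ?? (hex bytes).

#0 dst[0x02+6] := {0x65,0x6f,0xe3,0x36,0x3c,0x3c}
#1 dst[0x05+5] := {0xe3,0x36,0x3c,0x3c,0xb0}
#2 dst[0x1a+6] := {0x3c,0x3c,0xb0,0x8d,0x74,0xd4}
#3 dst[0x02+2] := {0xe3,0x36}
query mem[0x07]=0x3c, mem[0x11]=0x6f, mem[0x1a]=0x3c, mem[0x1c]=0xb0, mem[0x1e]=0x74

MEM[0x07,0x11,0x1a,0x1c,0x1e] = 3c 6f 3c b0 74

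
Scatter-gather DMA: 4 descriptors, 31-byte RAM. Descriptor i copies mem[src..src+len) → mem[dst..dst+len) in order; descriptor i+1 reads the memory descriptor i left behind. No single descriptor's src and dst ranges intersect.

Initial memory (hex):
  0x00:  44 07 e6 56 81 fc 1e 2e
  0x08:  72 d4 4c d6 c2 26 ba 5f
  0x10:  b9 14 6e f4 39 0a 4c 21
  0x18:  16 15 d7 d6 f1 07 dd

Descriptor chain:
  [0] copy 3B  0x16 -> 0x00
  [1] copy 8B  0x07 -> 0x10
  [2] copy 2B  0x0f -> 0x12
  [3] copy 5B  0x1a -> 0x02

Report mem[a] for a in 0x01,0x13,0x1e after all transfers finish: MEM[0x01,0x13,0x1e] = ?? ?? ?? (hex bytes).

  after D0: wrote 3B at 0x00 = 4c2116
  after D1: wrote 8B at 0x10 = 2e72d44cd6c226ba
  after D2: wrote 2B at 0x12 = 5f2e
  after D3: wrote 5B at 0x02 = d7d6f107dd
query mem[0x01]=0x21, mem[0x13]=0x2e, mem[0x1e]=0xdd

MEM[0x01,0x13,0x1e] = 21 2e dd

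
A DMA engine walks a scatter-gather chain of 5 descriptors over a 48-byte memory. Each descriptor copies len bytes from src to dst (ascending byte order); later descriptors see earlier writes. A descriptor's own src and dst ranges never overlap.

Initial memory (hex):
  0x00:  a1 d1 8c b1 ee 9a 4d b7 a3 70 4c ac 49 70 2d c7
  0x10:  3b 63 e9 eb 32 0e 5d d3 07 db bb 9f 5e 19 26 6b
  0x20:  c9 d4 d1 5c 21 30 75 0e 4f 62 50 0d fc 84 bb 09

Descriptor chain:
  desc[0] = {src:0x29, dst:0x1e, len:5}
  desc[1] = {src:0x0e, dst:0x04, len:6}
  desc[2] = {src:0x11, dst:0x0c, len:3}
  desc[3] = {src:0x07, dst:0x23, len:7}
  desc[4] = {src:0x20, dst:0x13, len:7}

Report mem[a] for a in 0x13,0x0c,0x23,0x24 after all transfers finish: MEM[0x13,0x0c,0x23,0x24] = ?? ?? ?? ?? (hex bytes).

[0] 0x29->0x1e len=5 : 62 50 0d fc 84
[1] 0x0e->0x04 len=6 : 2d c7 3b 63 e9 eb
[2] 0x11->0x0c len=3 : 63 e9 eb
[3] 0x07->0x23 len=7 : 63 e9 eb 4c ac 63 e9
[4] 0x20->0x13 len=7 : 0d fc 84 63 e9 eb 4c
query mem[0x13]=0x0d, mem[0x0c]=0x63, mem[0x23]=0x63, mem[0x24]=0xe9

MEM[0x13,0x0c,0x23,0x24] = 0d 63 63 e9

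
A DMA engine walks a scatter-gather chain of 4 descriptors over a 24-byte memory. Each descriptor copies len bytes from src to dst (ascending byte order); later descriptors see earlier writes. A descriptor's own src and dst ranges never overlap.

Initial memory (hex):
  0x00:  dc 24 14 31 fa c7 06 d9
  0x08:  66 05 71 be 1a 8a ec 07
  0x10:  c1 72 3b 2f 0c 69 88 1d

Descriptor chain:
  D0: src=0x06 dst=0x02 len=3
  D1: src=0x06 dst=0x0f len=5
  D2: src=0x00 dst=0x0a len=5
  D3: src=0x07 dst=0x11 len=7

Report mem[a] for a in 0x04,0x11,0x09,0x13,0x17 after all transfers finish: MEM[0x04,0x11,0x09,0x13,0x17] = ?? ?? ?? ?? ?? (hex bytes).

[0] 0x06->0x02 len=3 : 06 d9 66
[1] 0x06->0x0f len=5 : 06 d9 66 05 71
[2] 0x00->0x0a len=5 : dc 24 06 d9 66
[3] 0x07->0x11 len=7 : d9 66 05 dc 24 06 d9
query mem[0x04]=0x66, mem[0x11]=0xd9, mem[0x09]=0x05, mem[0x13]=0x05, mem[0x17]=0xd9

MEM[0x04,0x11,0x09,0x13,0x17] = 66 d9 05 05 d9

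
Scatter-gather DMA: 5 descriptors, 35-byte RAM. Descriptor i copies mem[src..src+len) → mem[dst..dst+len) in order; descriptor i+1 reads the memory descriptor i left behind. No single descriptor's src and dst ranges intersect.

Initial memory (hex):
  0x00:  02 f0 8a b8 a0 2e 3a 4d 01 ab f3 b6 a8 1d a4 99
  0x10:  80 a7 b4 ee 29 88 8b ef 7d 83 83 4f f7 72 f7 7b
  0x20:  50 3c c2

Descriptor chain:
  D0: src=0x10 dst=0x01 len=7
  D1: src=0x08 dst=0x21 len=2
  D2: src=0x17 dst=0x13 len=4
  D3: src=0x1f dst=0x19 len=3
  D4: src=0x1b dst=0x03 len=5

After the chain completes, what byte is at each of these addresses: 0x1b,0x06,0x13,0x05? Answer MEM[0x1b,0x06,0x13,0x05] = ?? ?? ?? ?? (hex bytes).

MEM[0x1b,0x06,0x13,0x05] = 01 f7 ef 72

D0: mem[0x01..0x07] <- [80 a7 b4 ee 29 88 8b]
D1: mem[0x21..0x22] <- [01 ab]
D2: mem[0x13..0x16] <- [ef 7d 83 83]
D3: mem[0x19..0x1b] <- [7b 50 01]
D4: mem[0x03..0x07] <- [01 f7 72 f7 7b]
query mem[0x1b]=0x01, mem[0x06]=0xf7, mem[0x13]=0xef, mem[0x05]=0x72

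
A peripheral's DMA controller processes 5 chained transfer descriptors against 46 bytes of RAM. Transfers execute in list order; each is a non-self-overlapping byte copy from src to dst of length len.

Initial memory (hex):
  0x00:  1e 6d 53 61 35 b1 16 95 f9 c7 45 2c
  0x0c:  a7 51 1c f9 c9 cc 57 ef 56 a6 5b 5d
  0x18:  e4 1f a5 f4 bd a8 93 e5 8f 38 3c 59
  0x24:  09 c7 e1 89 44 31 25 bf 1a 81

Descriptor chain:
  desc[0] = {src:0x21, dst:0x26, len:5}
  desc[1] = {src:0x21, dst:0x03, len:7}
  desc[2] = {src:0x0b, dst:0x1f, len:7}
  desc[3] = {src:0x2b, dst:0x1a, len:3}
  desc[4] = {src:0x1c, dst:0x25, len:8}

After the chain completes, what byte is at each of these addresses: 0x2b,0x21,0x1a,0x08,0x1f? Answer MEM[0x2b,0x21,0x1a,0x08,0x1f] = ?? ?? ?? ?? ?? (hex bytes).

  after D0: wrote 5B at 0x26 = 383c5909c7
  after D1: wrote 7B at 0x03 = 383c5909c7383c
  after D2: wrote 7B at 0x1f = 2ca7511cf9c9cc
  after D3: wrote 3B at 0x1a = bf1a81
  after D4: wrote 8B at 0x25 = 81a8932ca7511cf9
query mem[0x2b]=0x1c, mem[0x21]=0x51, mem[0x1a]=0xbf, mem[0x08]=0x38, mem[0x1f]=0x2c

MEM[0x2b,0x21,0x1a,0x08,0x1f] = 1c 51 bf 38 2c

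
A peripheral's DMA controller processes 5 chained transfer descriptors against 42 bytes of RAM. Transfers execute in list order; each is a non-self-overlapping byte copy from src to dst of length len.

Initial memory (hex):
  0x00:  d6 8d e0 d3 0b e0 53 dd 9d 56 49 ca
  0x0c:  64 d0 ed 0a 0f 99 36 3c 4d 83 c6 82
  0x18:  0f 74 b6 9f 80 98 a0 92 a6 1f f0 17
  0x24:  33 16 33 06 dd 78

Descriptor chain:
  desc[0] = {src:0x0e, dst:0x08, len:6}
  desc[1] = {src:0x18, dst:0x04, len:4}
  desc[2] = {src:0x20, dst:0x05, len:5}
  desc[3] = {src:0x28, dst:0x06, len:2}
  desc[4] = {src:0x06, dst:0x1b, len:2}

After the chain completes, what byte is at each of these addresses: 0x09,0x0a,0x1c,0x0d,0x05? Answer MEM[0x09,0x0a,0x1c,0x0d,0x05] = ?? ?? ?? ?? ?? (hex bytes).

MEM[0x09,0x0a,0x1c,0x0d,0x05] = 33 0f 78 3c a6

D0: mem[0x08..0x0d] <- [ed 0a 0f 99 36 3c]
D1: mem[0x04..0x07] <- [0f 74 b6 9f]
D2: mem[0x05..0x09] <- [a6 1f f0 17 33]
D3: mem[0x06..0x07] <- [dd 78]
D4: mem[0x1b..0x1c] <- [dd 78]
query mem[0x09]=0x33, mem[0x0a]=0x0f, mem[0x1c]=0x78, mem[0x0d]=0x3c, mem[0x05]=0xa6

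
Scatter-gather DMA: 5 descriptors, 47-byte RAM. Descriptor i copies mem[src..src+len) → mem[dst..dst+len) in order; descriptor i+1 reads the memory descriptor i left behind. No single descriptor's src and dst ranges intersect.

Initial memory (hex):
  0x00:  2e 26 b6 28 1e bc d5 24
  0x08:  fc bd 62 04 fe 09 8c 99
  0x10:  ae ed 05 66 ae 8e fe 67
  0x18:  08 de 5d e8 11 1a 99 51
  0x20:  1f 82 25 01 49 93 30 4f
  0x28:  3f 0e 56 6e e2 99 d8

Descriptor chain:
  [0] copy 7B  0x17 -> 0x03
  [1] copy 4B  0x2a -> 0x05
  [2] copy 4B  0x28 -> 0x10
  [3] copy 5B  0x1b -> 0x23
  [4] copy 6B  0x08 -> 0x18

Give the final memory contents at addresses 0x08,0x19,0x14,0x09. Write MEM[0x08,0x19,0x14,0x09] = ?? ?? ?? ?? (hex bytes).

MEM[0x08,0x19,0x14,0x09] = 99 1a ae 1a

[0] 0x17->0x03 len=7 : 67 08 de 5d e8 11 1a
[1] 0x2a->0x05 len=4 : 56 6e e2 99
[2] 0x28->0x10 len=4 : 3f 0e 56 6e
[3] 0x1b->0x23 len=5 : e8 11 1a 99 51
[4] 0x08->0x18 len=6 : 99 1a 62 04 fe 09
query mem[0x08]=0x99, mem[0x19]=0x1a, mem[0x14]=0xae, mem[0x09]=0x1a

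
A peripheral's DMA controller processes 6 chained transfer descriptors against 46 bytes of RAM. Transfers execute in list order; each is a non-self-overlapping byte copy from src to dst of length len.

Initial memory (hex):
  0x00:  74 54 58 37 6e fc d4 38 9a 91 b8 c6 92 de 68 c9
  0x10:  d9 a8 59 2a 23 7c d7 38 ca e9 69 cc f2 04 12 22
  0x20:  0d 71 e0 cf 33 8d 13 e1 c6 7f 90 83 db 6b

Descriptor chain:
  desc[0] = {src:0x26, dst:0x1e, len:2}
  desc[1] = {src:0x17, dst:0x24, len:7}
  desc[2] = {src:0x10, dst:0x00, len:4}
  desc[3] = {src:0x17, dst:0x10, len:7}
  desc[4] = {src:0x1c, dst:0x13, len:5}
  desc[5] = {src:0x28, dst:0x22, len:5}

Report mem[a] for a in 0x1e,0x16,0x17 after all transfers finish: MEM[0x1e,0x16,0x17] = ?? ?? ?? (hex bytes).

#0 dst[0x1e+2] := {0x13,0xe1}
#1 dst[0x24+7] := {0x38,0xca,0xe9,0x69,0xcc,0xf2,0x04}
#2 dst[0x00+4] := {0xd9,0xa8,0x59,0x2a}
#3 dst[0x10+7] := {0x38,0xca,0xe9,0x69,0xcc,0xf2,0x04}
#4 dst[0x13+5] := {0xf2,0x04,0x13,0xe1,0x0d}
#5 dst[0x22+5] := {0xcc,0xf2,0x04,0x83,0xdb}
query mem[0x1e]=0x13, mem[0x16]=0xe1, mem[0x17]=0x0d

MEM[0x1e,0x16,0x17] = 13 e1 0d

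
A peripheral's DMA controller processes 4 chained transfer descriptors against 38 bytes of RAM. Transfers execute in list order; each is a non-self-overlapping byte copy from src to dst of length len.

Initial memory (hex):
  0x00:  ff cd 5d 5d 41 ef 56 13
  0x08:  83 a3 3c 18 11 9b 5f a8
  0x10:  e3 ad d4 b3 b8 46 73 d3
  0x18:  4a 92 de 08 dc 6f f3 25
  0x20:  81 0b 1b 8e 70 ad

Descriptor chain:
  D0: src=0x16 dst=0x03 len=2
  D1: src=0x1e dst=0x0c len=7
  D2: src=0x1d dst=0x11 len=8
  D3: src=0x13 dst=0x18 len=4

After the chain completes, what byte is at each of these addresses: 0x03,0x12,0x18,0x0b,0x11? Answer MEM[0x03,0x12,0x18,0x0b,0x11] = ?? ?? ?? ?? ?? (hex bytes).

MEM[0x03,0x12,0x18,0x0b,0x11] = 73 f3 25 18 6f

  after D0: wrote 2B at 0x03 = 73d3
  after D1: wrote 7B at 0x0c = f325810b1b8e70
  after D2: wrote 8B at 0x11 = 6ff325810b1b8e70
  after D3: wrote 4B at 0x18 = 25810b1b
query mem[0x03]=0x73, mem[0x12]=0xf3, mem[0x18]=0x25, mem[0x0b]=0x18, mem[0x11]=0x6f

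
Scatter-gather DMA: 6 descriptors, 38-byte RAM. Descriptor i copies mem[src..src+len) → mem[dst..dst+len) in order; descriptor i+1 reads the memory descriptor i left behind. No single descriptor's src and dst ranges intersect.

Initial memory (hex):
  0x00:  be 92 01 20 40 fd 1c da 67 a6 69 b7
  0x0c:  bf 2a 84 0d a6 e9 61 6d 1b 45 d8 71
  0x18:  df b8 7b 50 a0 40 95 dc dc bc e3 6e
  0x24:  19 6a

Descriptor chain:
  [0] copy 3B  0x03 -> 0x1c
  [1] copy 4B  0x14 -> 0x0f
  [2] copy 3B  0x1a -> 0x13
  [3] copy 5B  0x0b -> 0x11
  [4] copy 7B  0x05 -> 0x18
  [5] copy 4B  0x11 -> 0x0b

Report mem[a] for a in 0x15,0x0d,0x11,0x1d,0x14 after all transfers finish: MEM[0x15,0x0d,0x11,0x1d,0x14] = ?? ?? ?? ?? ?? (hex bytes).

  after D0: wrote 3B at 0x1c = 2040fd
  after D1: wrote 4B at 0x0f = 1b45d871
  after D2: wrote 3B at 0x13 = 7b5020
  after D3: wrote 5B at 0x11 = b7bf2a841b
  after D4: wrote 7B at 0x18 = fd1cda67a669b7
  after D5: wrote 4B at 0x0b = b7bf2a84
query mem[0x15]=0x1b, mem[0x0d]=0x2a, mem[0x11]=0xb7, mem[0x1d]=0x69, mem[0x14]=0x84

MEM[0x15,0x0d,0x11,0x1d,0x14] = 1b 2a b7 69 84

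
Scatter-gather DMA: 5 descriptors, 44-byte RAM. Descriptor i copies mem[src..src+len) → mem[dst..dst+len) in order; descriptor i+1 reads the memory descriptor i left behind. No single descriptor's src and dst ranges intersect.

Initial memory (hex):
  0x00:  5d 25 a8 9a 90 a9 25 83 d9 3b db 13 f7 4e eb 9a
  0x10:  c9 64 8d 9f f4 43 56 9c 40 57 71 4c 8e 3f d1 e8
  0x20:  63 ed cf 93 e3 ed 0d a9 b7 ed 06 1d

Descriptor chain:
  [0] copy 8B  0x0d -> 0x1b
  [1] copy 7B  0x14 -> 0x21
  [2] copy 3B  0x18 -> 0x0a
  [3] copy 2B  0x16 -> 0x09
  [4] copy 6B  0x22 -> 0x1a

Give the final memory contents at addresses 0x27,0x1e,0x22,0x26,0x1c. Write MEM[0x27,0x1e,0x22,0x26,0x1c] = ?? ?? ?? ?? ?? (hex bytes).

D0: mem[0x1b..0x22] <- [4e eb 9a c9 64 8d 9f f4]
D1: mem[0x21..0x27] <- [f4 43 56 9c 40 57 71]
D2: mem[0x0a..0x0c] <- [40 57 71]
D3: mem[0x09..0x0a] <- [56 9c]
D4: mem[0x1a..0x1f] <- [43 56 9c 40 57 71]
query mem[0x27]=0x71, mem[0x1e]=0x57, mem[0x22]=0x43, mem[0x26]=0x57, mem[0x1c]=0x9c

MEM[0x27,0x1e,0x22,0x26,0x1c] = 71 57 43 57 9c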